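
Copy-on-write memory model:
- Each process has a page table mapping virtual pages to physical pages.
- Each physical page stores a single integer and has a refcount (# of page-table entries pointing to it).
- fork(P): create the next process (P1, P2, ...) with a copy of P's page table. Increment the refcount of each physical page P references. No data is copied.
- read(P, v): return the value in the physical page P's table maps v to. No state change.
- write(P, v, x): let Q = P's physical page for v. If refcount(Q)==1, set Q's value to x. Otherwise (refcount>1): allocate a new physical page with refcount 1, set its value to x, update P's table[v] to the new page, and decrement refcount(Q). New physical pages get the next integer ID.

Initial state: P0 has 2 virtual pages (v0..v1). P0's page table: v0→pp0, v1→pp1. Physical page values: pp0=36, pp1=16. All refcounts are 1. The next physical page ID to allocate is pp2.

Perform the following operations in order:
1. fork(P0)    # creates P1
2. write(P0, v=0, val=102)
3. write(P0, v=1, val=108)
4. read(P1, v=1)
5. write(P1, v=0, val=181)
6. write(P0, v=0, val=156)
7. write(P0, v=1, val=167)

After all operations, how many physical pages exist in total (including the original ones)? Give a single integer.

Op 1: fork(P0) -> P1. 2 ppages; refcounts: pp0:2 pp1:2
Op 2: write(P0, v0, 102). refcount(pp0)=2>1 -> COPY to pp2. 3 ppages; refcounts: pp0:1 pp1:2 pp2:1
Op 3: write(P0, v1, 108). refcount(pp1)=2>1 -> COPY to pp3. 4 ppages; refcounts: pp0:1 pp1:1 pp2:1 pp3:1
Op 4: read(P1, v1) -> 16. No state change.
Op 5: write(P1, v0, 181). refcount(pp0)=1 -> write in place. 4 ppages; refcounts: pp0:1 pp1:1 pp2:1 pp3:1
Op 6: write(P0, v0, 156). refcount(pp2)=1 -> write in place. 4 ppages; refcounts: pp0:1 pp1:1 pp2:1 pp3:1
Op 7: write(P0, v1, 167). refcount(pp3)=1 -> write in place. 4 ppages; refcounts: pp0:1 pp1:1 pp2:1 pp3:1

Answer: 4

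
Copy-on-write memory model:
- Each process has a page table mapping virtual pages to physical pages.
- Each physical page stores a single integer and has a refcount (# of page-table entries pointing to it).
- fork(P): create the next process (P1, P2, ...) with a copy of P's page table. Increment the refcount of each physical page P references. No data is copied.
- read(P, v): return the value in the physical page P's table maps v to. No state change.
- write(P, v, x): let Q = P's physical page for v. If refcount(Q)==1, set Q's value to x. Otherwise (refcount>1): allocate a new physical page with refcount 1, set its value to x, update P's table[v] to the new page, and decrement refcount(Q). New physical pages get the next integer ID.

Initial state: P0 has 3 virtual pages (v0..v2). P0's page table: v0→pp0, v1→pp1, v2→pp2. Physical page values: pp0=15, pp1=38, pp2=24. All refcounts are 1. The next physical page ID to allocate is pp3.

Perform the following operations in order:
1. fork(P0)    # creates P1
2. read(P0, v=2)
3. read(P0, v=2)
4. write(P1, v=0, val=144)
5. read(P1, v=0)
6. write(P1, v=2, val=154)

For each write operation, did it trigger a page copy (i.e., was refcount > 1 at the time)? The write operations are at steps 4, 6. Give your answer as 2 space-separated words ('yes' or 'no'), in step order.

Op 1: fork(P0) -> P1. 3 ppages; refcounts: pp0:2 pp1:2 pp2:2
Op 2: read(P0, v2) -> 24. No state change.
Op 3: read(P0, v2) -> 24. No state change.
Op 4: write(P1, v0, 144). refcount(pp0)=2>1 -> COPY to pp3. 4 ppages; refcounts: pp0:1 pp1:2 pp2:2 pp3:1
Op 5: read(P1, v0) -> 144. No state change.
Op 6: write(P1, v2, 154). refcount(pp2)=2>1 -> COPY to pp4. 5 ppages; refcounts: pp0:1 pp1:2 pp2:1 pp3:1 pp4:1

yes yes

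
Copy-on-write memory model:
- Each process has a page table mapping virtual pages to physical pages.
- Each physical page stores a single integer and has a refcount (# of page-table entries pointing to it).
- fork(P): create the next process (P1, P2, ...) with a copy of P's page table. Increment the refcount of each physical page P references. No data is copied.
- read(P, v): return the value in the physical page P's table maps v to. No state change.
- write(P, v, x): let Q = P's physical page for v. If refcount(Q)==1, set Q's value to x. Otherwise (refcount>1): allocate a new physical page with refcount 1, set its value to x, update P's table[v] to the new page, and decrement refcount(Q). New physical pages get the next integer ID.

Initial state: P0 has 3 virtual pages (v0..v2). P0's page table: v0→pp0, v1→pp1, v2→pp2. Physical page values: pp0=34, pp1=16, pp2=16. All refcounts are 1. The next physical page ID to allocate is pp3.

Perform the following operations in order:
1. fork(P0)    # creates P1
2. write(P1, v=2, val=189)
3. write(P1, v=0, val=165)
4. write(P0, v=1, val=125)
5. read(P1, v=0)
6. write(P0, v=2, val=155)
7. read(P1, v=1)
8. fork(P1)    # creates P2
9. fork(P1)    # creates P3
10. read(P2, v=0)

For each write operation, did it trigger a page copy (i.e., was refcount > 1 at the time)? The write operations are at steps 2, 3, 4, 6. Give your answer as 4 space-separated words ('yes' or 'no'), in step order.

Op 1: fork(P0) -> P1. 3 ppages; refcounts: pp0:2 pp1:2 pp2:2
Op 2: write(P1, v2, 189). refcount(pp2)=2>1 -> COPY to pp3. 4 ppages; refcounts: pp0:2 pp1:2 pp2:1 pp3:1
Op 3: write(P1, v0, 165). refcount(pp0)=2>1 -> COPY to pp4. 5 ppages; refcounts: pp0:1 pp1:2 pp2:1 pp3:1 pp4:1
Op 4: write(P0, v1, 125). refcount(pp1)=2>1 -> COPY to pp5. 6 ppages; refcounts: pp0:1 pp1:1 pp2:1 pp3:1 pp4:1 pp5:1
Op 5: read(P1, v0) -> 165. No state change.
Op 6: write(P0, v2, 155). refcount(pp2)=1 -> write in place. 6 ppages; refcounts: pp0:1 pp1:1 pp2:1 pp3:1 pp4:1 pp5:1
Op 7: read(P1, v1) -> 16. No state change.
Op 8: fork(P1) -> P2. 6 ppages; refcounts: pp0:1 pp1:2 pp2:1 pp3:2 pp4:2 pp5:1
Op 9: fork(P1) -> P3. 6 ppages; refcounts: pp0:1 pp1:3 pp2:1 pp3:3 pp4:3 pp5:1
Op 10: read(P2, v0) -> 165. No state change.

yes yes yes no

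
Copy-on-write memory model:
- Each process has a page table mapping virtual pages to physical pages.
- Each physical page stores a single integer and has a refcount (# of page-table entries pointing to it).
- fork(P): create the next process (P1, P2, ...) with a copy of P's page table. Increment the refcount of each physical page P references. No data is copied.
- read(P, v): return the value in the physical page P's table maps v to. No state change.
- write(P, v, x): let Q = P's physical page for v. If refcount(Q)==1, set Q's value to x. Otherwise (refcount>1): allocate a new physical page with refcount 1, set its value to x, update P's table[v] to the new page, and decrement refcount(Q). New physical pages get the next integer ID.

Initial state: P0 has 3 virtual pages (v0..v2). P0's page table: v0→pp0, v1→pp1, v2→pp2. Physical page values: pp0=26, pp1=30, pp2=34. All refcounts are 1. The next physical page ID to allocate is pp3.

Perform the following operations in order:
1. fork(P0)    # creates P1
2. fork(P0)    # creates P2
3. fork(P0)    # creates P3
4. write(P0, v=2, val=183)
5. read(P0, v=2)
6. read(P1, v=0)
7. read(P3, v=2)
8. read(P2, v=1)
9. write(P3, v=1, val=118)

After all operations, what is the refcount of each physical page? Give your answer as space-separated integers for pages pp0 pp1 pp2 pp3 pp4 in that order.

Answer: 4 3 3 1 1

Derivation:
Op 1: fork(P0) -> P1. 3 ppages; refcounts: pp0:2 pp1:2 pp2:2
Op 2: fork(P0) -> P2. 3 ppages; refcounts: pp0:3 pp1:3 pp2:3
Op 3: fork(P0) -> P3. 3 ppages; refcounts: pp0:4 pp1:4 pp2:4
Op 4: write(P0, v2, 183). refcount(pp2)=4>1 -> COPY to pp3. 4 ppages; refcounts: pp0:4 pp1:4 pp2:3 pp3:1
Op 5: read(P0, v2) -> 183. No state change.
Op 6: read(P1, v0) -> 26. No state change.
Op 7: read(P3, v2) -> 34. No state change.
Op 8: read(P2, v1) -> 30. No state change.
Op 9: write(P3, v1, 118). refcount(pp1)=4>1 -> COPY to pp4. 5 ppages; refcounts: pp0:4 pp1:3 pp2:3 pp3:1 pp4:1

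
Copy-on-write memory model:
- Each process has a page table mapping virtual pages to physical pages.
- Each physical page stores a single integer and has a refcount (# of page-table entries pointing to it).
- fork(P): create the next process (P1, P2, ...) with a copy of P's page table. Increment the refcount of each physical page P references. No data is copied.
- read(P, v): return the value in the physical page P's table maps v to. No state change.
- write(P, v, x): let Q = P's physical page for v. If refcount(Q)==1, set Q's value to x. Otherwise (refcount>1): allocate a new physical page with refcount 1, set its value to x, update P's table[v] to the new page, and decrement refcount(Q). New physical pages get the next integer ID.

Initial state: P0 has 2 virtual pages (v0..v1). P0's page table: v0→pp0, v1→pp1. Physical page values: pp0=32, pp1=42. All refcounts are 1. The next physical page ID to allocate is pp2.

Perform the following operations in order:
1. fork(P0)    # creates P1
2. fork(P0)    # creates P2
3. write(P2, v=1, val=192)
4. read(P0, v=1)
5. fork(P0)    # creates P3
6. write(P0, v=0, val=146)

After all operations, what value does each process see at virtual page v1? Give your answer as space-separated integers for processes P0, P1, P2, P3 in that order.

Answer: 42 42 192 42

Derivation:
Op 1: fork(P0) -> P1. 2 ppages; refcounts: pp0:2 pp1:2
Op 2: fork(P0) -> P2. 2 ppages; refcounts: pp0:3 pp1:3
Op 3: write(P2, v1, 192). refcount(pp1)=3>1 -> COPY to pp2. 3 ppages; refcounts: pp0:3 pp1:2 pp2:1
Op 4: read(P0, v1) -> 42. No state change.
Op 5: fork(P0) -> P3. 3 ppages; refcounts: pp0:4 pp1:3 pp2:1
Op 6: write(P0, v0, 146). refcount(pp0)=4>1 -> COPY to pp3. 4 ppages; refcounts: pp0:3 pp1:3 pp2:1 pp3:1
P0: v1 -> pp1 = 42
P1: v1 -> pp1 = 42
P2: v1 -> pp2 = 192
P3: v1 -> pp1 = 42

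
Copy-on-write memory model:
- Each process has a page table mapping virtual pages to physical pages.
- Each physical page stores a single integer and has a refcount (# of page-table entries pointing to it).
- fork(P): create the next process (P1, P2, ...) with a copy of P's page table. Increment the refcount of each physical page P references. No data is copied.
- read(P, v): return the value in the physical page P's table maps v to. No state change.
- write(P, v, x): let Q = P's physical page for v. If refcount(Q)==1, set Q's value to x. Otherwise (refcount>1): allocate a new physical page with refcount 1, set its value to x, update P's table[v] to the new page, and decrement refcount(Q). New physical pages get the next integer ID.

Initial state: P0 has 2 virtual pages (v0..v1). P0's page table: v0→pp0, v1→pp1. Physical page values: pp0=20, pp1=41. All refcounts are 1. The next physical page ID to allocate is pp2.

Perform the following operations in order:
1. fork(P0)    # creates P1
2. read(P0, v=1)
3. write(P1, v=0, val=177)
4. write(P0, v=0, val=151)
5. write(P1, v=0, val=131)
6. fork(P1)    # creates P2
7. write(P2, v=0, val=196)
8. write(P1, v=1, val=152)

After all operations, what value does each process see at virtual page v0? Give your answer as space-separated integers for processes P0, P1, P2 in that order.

Op 1: fork(P0) -> P1. 2 ppages; refcounts: pp0:2 pp1:2
Op 2: read(P0, v1) -> 41. No state change.
Op 3: write(P1, v0, 177). refcount(pp0)=2>1 -> COPY to pp2. 3 ppages; refcounts: pp0:1 pp1:2 pp2:1
Op 4: write(P0, v0, 151). refcount(pp0)=1 -> write in place. 3 ppages; refcounts: pp0:1 pp1:2 pp2:1
Op 5: write(P1, v0, 131). refcount(pp2)=1 -> write in place. 3 ppages; refcounts: pp0:1 pp1:2 pp2:1
Op 6: fork(P1) -> P2. 3 ppages; refcounts: pp0:1 pp1:3 pp2:2
Op 7: write(P2, v0, 196). refcount(pp2)=2>1 -> COPY to pp3. 4 ppages; refcounts: pp0:1 pp1:3 pp2:1 pp3:1
Op 8: write(P1, v1, 152). refcount(pp1)=3>1 -> COPY to pp4. 5 ppages; refcounts: pp0:1 pp1:2 pp2:1 pp3:1 pp4:1
P0: v0 -> pp0 = 151
P1: v0 -> pp2 = 131
P2: v0 -> pp3 = 196

Answer: 151 131 196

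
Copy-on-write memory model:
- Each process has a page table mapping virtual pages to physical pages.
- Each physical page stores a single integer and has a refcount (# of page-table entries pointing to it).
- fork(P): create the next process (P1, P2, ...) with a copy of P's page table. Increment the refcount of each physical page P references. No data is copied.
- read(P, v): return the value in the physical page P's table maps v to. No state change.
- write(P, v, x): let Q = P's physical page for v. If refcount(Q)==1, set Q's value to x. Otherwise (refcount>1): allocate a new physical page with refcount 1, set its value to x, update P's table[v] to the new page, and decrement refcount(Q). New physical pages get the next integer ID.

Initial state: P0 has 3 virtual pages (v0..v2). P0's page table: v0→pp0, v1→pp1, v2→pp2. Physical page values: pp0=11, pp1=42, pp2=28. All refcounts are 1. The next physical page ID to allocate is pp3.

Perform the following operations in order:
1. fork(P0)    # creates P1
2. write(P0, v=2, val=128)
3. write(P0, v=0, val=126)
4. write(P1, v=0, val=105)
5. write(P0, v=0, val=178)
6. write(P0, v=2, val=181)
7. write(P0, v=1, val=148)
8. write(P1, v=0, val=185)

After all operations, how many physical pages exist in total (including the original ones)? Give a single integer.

Answer: 6

Derivation:
Op 1: fork(P0) -> P1. 3 ppages; refcounts: pp0:2 pp1:2 pp2:2
Op 2: write(P0, v2, 128). refcount(pp2)=2>1 -> COPY to pp3. 4 ppages; refcounts: pp0:2 pp1:2 pp2:1 pp3:1
Op 3: write(P0, v0, 126). refcount(pp0)=2>1 -> COPY to pp4. 5 ppages; refcounts: pp0:1 pp1:2 pp2:1 pp3:1 pp4:1
Op 4: write(P1, v0, 105). refcount(pp0)=1 -> write in place. 5 ppages; refcounts: pp0:1 pp1:2 pp2:1 pp3:1 pp4:1
Op 5: write(P0, v0, 178). refcount(pp4)=1 -> write in place. 5 ppages; refcounts: pp0:1 pp1:2 pp2:1 pp3:1 pp4:1
Op 6: write(P0, v2, 181). refcount(pp3)=1 -> write in place. 5 ppages; refcounts: pp0:1 pp1:2 pp2:1 pp3:1 pp4:1
Op 7: write(P0, v1, 148). refcount(pp1)=2>1 -> COPY to pp5. 6 ppages; refcounts: pp0:1 pp1:1 pp2:1 pp3:1 pp4:1 pp5:1
Op 8: write(P1, v0, 185). refcount(pp0)=1 -> write in place. 6 ppages; refcounts: pp0:1 pp1:1 pp2:1 pp3:1 pp4:1 pp5:1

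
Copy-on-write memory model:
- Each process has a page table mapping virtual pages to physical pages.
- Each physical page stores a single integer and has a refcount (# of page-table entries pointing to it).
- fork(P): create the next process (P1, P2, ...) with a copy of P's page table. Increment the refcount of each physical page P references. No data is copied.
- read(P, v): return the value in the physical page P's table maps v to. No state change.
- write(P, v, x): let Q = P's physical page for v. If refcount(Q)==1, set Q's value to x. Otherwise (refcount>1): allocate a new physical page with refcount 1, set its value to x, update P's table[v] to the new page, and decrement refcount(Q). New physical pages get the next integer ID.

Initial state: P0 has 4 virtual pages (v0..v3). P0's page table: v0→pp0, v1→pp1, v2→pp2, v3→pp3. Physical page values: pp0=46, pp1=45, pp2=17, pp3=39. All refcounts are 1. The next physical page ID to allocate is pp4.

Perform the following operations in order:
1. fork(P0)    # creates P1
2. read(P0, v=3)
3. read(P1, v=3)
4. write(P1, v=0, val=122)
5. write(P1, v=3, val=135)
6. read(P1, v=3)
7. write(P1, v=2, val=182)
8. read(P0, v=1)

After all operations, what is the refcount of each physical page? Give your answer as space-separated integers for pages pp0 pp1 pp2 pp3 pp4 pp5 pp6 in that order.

Answer: 1 2 1 1 1 1 1

Derivation:
Op 1: fork(P0) -> P1. 4 ppages; refcounts: pp0:2 pp1:2 pp2:2 pp3:2
Op 2: read(P0, v3) -> 39. No state change.
Op 3: read(P1, v3) -> 39. No state change.
Op 4: write(P1, v0, 122). refcount(pp0)=2>1 -> COPY to pp4. 5 ppages; refcounts: pp0:1 pp1:2 pp2:2 pp3:2 pp4:1
Op 5: write(P1, v3, 135). refcount(pp3)=2>1 -> COPY to pp5. 6 ppages; refcounts: pp0:1 pp1:2 pp2:2 pp3:1 pp4:1 pp5:1
Op 6: read(P1, v3) -> 135. No state change.
Op 7: write(P1, v2, 182). refcount(pp2)=2>1 -> COPY to pp6. 7 ppages; refcounts: pp0:1 pp1:2 pp2:1 pp3:1 pp4:1 pp5:1 pp6:1
Op 8: read(P0, v1) -> 45. No state change.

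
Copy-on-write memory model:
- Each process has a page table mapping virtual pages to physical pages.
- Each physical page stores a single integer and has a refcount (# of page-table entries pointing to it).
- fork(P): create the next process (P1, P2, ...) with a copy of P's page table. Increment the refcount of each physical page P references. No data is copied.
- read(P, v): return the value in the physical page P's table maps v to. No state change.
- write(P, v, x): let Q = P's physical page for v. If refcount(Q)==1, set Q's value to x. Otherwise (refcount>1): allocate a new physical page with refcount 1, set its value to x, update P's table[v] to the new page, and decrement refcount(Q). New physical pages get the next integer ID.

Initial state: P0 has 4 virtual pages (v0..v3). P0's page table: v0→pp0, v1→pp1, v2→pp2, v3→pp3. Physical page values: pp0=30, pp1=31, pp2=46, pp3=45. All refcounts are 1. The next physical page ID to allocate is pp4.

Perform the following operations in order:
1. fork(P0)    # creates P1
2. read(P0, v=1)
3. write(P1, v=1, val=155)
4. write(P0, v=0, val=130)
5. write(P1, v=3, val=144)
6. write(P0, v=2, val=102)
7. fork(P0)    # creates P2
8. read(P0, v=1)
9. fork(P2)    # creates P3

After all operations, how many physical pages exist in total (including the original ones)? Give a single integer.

Answer: 8

Derivation:
Op 1: fork(P0) -> P1. 4 ppages; refcounts: pp0:2 pp1:2 pp2:2 pp3:2
Op 2: read(P0, v1) -> 31. No state change.
Op 3: write(P1, v1, 155). refcount(pp1)=2>1 -> COPY to pp4. 5 ppages; refcounts: pp0:2 pp1:1 pp2:2 pp3:2 pp4:1
Op 4: write(P0, v0, 130). refcount(pp0)=2>1 -> COPY to pp5. 6 ppages; refcounts: pp0:1 pp1:1 pp2:2 pp3:2 pp4:1 pp5:1
Op 5: write(P1, v3, 144). refcount(pp3)=2>1 -> COPY to pp6. 7 ppages; refcounts: pp0:1 pp1:1 pp2:2 pp3:1 pp4:1 pp5:1 pp6:1
Op 6: write(P0, v2, 102). refcount(pp2)=2>1 -> COPY to pp7. 8 ppages; refcounts: pp0:1 pp1:1 pp2:1 pp3:1 pp4:1 pp5:1 pp6:1 pp7:1
Op 7: fork(P0) -> P2. 8 ppages; refcounts: pp0:1 pp1:2 pp2:1 pp3:2 pp4:1 pp5:2 pp6:1 pp7:2
Op 8: read(P0, v1) -> 31. No state change.
Op 9: fork(P2) -> P3. 8 ppages; refcounts: pp0:1 pp1:3 pp2:1 pp3:3 pp4:1 pp5:3 pp6:1 pp7:3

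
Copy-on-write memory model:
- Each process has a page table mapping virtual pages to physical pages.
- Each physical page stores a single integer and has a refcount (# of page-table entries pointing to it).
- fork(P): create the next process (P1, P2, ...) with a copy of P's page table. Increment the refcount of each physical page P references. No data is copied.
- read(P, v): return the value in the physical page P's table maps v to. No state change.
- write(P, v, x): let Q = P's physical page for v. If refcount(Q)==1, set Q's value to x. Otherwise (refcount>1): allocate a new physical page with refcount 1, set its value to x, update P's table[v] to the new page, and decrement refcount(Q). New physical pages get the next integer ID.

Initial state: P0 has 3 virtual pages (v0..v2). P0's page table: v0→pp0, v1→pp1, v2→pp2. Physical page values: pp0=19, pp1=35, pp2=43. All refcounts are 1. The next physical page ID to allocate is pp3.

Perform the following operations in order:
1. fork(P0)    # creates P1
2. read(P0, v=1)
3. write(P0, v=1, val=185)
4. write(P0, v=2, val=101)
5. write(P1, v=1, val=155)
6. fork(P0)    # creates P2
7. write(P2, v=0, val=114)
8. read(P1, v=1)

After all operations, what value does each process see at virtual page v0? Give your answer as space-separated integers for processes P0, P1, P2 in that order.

Answer: 19 19 114

Derivation:
Op 1: fork(P0) -> P1. 3 ppages; refcounts: pp0:2 pp1:2 pp2:2
Op 2: read(P0, v1) -> 35. No state change.
Op 3: write(P0, v1, 185). refcount(pp1)=2>1 -> COPY to pp3. 4 ppages; refcounts: pp0:2 pp1:1 pp2:2 pp3:1
Op 4: write(P0, v2, 101). refcount(pp2)=2>1 -> COPY to pp4. 5 ppages; refcounts: pp0:2 pp1:1 pp2:1 pp3:1 pp4:1
Op 5: write(P1, v1, 155). refcount(pp1)=1 -> write in place. 5 ppages; refcounts: pp0:2 pp1:1 pp2:1 pp3:1 pp4:1
Op 6: fork(P0) -> P2. 5 ppages; refcounts: pp0:3 pp1:1 pp2:1 pp3:2 pp4:2
Op 7: write(P2, v0, 114). refcount(pp0)=3>1 -> COPY to pp5. 6 ppages; refcounts: pp0:2 pp1:1 pp2:1 pp3:2 pp4:2 pp5:1
Op 8: read(P1, v1) -> 155. No state change.
P0: v0 -> pp0 = 19
P1: v0 -> pp0 = 19
P2: v0 -> pp5 = 114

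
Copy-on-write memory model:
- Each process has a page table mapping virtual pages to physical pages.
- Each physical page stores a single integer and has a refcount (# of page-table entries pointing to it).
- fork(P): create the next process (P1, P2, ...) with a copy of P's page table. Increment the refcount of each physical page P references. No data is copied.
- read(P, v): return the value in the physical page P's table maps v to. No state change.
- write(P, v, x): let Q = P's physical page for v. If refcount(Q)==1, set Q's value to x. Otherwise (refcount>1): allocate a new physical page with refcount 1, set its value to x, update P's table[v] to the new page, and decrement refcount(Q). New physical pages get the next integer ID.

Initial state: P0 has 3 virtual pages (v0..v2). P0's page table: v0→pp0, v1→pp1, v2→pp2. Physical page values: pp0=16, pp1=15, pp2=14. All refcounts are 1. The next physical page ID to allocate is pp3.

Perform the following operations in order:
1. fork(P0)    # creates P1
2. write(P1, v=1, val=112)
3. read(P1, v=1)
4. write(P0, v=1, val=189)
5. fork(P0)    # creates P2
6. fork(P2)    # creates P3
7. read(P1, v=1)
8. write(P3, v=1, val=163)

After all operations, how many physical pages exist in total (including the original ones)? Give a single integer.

Op 1: fork(P0) -> P1. 3 ppages; refcounts: pp0:2 pp1:2 pp2:2
Op 2: write(P1, v1, 112). refcount(pp1)=2>1 -> COPY to pp3. 4 ppages; refcounts: pp0:2 pp1:1 pp2:2 pp3:1
Op 3: read(P1, v1) -> 112. No state change.
Op 4: write(P0, v1, 189). refcount(pp1)=1 -> write in place. 4 ppages; refcounts: pp0:2 pp1:1 pp2:2 pp3:1
Op 5: fork(P0) -> P2. 4 ppages; refcounts: pp0:3 pp1:2 pp2:3 pp3:1
Op 6: fork(P2) -> P3. 4 ppages; refcounts: pp0:4 pp1:3 pp2:4 pp3:1
Op 7: read(P1, v1) -> 112. No state change.
Op 8: write(P3, v1, 163). refcount(pp1)=3>1 -> COPY to pp4. 5 ppages; refcounts: pp0:4 pp1:2 pp2:4 pp3:1 pp4:1

Answer: 5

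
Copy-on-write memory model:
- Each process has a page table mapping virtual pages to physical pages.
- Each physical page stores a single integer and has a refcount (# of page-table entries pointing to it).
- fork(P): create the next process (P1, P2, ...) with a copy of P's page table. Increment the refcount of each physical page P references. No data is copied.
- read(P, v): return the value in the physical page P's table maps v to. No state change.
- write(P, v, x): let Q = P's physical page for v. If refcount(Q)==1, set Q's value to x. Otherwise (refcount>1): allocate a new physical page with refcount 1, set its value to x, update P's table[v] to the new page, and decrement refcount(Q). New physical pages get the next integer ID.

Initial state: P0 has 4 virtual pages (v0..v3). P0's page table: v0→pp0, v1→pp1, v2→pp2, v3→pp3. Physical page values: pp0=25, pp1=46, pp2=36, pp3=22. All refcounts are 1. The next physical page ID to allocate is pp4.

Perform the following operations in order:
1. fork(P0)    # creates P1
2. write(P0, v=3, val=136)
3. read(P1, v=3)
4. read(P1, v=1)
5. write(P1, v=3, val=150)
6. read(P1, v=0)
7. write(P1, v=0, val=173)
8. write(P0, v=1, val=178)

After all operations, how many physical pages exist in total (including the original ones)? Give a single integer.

Op 1: fork(P0) -> P1. 4 ppages; refcounts: pp0:2 pp1:2 pp2:2 pp3:2
Op 2: write(P0, v3, 136). refcount(pp3)=2>1 -> COPY to pp4. 5 ppages; refcounts: pp0:2 pp1:2 pp2:2 pp3:1 pp4:1
Op 3: read(P1, v3) -> 22. No state change.
Op 4: read(P1, v1) -> 46. No state change.
Op 5: write(P1, v3, 150). refcount(pp3)=1 -> write in place. 5 ppages; refcounts: pp0:2 pp1:2 pp2:2 pp3:1 pp4:1
Op 6: read(P1, v0) -> 25. No state change.
Op 7: write(P1, v0, 173). refcount(pp0)=2>1 -> COPY to pp5. 6 ppages; refcounts: pp0:1 pp1:2 pp2:2 pp3:1 pp4:1 pp5:1
Op 8: write(P0, v1, 178). refcount(pp1)=2>1 -> COPY to pp6. 7 ppages; refcounts: pp0:1 pp1:1 pp2:2 pp3:1 pp4:1 pp5:1 pp6:1

Answer: 7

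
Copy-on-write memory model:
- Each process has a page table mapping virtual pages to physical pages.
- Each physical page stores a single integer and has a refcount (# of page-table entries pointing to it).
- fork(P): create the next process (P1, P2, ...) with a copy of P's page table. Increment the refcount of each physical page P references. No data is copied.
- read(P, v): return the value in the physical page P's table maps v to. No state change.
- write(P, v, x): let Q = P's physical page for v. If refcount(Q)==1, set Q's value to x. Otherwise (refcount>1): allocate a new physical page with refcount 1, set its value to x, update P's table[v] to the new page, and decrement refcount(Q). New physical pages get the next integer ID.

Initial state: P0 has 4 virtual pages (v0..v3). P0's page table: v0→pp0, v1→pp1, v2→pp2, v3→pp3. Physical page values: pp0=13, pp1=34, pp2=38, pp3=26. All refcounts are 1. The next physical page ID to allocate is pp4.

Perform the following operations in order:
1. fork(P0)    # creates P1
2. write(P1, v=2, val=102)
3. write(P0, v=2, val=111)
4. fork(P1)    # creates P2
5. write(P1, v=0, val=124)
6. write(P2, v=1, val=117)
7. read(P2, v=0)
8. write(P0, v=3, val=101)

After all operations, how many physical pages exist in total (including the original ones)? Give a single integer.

Answer: 8

Derivation:
Op 1: fork(P0) -> P1. 4 ppages; refcounts: pp0:2 pp1:2 pp2:2 pp3:2
Op 2: write(P1, v2, 102). refcount(pp2)=2>1 -> COPY to pp4. 5 ppages; refcounts: pp0:2 pp1:2 pp2:1 pp3:2 pp4:1
Op 3: write(P0, v2, 111). refcount(pp2)=1 -> write in place. 5 ppages; refcounts: pp0:2 pp1:2 pp2:1 pp3:2 pp4:1
Op 4: fork(P1) -> P2. 5 ppages; refcounts: pp0:3 pp1:3 pp2:1 pp3:3 pp4:2
Op 5: write(P1, v0, 124). refcount(pp0)=3>1 -> COPY to pp5. 6 ppages; refcounts: pp0:2 pp1:3 pp2:1 pp3:3 pp4:2 pp5:1
Op 6: write(P2, v1, 117). refcount(pp1)=3>1 -> COPY to pp6. 7 ppages; refcounts: pp0:2 pp1:2 pp2:1 pp3:3 pp4:2 pp5:1 pp6:1
Op 7: read(P2, v0) -> 13. No state change.
Op 8: write(P0, v3, 101). refcount(pp3)=3>1 -> COPY to pp7. 8 ppages; refcounts: pp0:2 pp1:2 pp2:1 pp3:2 pp4:2 pp5:1 pp6:1 pp7:1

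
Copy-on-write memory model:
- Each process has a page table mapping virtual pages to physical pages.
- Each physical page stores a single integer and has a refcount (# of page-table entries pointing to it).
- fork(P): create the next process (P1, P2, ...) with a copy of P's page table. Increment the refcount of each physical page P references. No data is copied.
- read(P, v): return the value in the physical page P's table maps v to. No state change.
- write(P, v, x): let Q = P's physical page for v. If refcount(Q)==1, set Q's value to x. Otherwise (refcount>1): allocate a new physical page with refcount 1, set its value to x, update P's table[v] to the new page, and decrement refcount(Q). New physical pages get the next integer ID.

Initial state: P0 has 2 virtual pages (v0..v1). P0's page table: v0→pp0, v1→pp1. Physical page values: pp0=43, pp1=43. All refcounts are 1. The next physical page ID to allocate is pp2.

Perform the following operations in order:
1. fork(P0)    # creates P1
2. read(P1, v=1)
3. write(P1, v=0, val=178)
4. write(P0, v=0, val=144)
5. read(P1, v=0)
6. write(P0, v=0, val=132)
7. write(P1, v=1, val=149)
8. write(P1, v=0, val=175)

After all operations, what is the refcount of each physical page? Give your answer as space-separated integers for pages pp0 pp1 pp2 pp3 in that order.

Answer: 1 1 1 1

Derivation:
Op 1: fork(P0) -> P1. 2 ppages; refcounts: pp0:2 pp1:2
Op 2: read(P1, v1) -> 43. No state change.
Op 3: write(P1, v0, 178). refcount(pp0)=2>1 -> COPY to pp2. 3 ppages; refcounts: pp0:1 pp1:2 pp2:1
Op 4: write(P0, v0, 144). refcount(pp0)=1 -> write in place. 3 ppages; refcounts: pp0:1 pp1:2 pp2:1
Op 5: read(P1, v0) -> 178. No state change.
Op 6: write(P0, v0, 132). refcount(pp0)=1 -> write in place. 3 ppages; refcounts: pp0:1 pp1:2 pp2:1
Op 7: write(P1, v1, 149). refcount(pp1)=2>1 -> COPY to pp3. 4 ppages; refcounts: pp0:1 pp1:1 pp2:1 pp3:1
Op 8: write(P1, v0, 175). refcount(pp2)=1 -> write in place. 4 ppages; refcounts: pp0:1 pp1:1 pp2:1 pp3:1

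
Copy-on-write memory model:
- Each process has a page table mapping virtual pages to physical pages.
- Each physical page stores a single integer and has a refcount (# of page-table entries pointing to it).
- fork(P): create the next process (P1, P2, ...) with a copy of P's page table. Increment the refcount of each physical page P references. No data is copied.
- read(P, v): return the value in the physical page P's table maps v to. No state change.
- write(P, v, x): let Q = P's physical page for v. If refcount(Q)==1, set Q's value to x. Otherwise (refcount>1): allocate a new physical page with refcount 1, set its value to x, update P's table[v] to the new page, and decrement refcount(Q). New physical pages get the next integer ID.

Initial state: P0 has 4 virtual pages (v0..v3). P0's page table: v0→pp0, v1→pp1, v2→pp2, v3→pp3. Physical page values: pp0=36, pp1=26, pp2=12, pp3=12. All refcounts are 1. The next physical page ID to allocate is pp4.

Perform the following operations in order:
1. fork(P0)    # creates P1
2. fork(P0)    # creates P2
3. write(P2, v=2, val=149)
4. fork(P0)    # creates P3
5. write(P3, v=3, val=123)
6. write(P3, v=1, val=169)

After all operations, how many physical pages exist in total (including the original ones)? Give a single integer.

Answer: 7

Derivation:
Op 1: fork(P0) -> P1. 4 ppages; refcounts: pp0:2 pp1:2 pp2:2 pp3:2
Op 2: fork(P0) -> P2. 4 ppages; refcounts: pp0:3 pp1:3 pp2:3 pp3:3
Op 3: write(P2, v2, 149). refcount(pp2)=3>1 -> COPY to pp4. 5 ppages; refcounts: pp0:3 pp1:3 pp2:2 pp3:3 pp4:1
Op 4: fork(P0) -> P3. 5 ppages; refcounts: pp0:4 pp1:4 pp2:3 pp3:4 pp4:1
Op 5: write(P3, v3, 123). refcount(pp3)=4>1 -> COPY to pp5. 6 ppages; refcounts: pp0:4 pp1:4 pp2:3 pp3:3 pp4:1 pp5:1
Op 6: write(P3, v1, 169). refcount(pp1)=4>1 -> COPY to pp6. 7 ppages; refcounts: pp0:4 pp1:3 pp2:3 pp3:3 pp4:1 pp5:1 pp6:1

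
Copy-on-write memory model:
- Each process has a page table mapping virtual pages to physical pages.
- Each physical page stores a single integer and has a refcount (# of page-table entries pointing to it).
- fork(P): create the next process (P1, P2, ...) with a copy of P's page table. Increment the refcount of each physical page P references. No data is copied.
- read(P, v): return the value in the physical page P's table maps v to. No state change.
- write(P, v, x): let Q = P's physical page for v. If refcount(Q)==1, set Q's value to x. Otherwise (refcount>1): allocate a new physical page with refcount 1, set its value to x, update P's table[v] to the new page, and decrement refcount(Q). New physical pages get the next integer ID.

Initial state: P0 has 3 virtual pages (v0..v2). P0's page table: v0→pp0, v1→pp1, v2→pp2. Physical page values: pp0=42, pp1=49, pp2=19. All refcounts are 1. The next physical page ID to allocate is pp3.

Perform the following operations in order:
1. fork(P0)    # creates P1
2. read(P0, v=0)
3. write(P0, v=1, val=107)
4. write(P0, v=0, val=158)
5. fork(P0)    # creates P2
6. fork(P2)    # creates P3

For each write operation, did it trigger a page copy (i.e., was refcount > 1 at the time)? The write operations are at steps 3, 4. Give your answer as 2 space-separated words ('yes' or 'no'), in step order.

Op 1: fork(P0) -> P1. 3 ppages; refcounts: pp0:2 pp1:2 pp2:2
Op 2: read(P0, v0) -> 42. No state change.
Op 3: write(P0, v1, 107). refcount(pp1)=2>1 -> COPY to pp3. 4 ppages; refcounts: pp0:2 pp1:1 pp2:2 pp3:1
Op 4: write(P0, v0, 158). refcount(pp0)=2>1 -> COPY to pp4. 5 ppages; refcounts: pp0:1 pp1:1 pp2:2 pp3:1 pp4:1
Op 5: fork(P0) -> P2. 5 ppages; refcounts: pp0:1 pp1:1 pp2:3 pp3:2 pp4:2
Op 6: fork(P2) -> P3. 5 ppages; refcounts: pp0:1 pp1:1 pp2:4 pp3:3 pp4:3

yes yes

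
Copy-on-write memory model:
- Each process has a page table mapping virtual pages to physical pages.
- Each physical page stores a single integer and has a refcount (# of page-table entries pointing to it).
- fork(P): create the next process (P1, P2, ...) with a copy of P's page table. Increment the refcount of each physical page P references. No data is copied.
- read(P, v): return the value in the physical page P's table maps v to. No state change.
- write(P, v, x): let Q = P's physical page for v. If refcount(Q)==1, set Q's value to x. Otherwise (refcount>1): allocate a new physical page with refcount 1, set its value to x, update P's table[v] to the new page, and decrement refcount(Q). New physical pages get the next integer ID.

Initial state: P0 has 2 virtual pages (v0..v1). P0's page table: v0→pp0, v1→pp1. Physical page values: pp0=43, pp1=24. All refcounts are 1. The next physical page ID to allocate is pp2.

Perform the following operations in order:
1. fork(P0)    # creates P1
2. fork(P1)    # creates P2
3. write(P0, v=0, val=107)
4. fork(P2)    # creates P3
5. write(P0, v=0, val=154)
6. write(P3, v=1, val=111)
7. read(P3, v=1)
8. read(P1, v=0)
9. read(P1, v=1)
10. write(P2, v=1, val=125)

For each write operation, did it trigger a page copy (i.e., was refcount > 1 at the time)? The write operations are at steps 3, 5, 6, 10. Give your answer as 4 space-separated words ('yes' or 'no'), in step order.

Op 1: fork(P0) -> P1. 2 ppages; refcounts: pp0:2 pp1:2
Op 2: fork(P1) -> P2. 2 ppages; refcounts: pp0:3 pp1:3
Op 3: write(P0, v0, 107). refcount(pp0)=3>1 -> COPY to pp2. 3 ppages; refcounts: pp0:2 pp1:3 pp2:1
Op 4: fork(P2) -> P3. 3 ppages; refcounts: pp0:3 pp1:4 pp2:1
Op 5: write(P0, v0, 154). refcount(pp2)=1 -> write in place. 3 ppages; refcounts: pp0:3 pp1:4 pp2:1
Op 6: write(P3, v1, 111). refcount(pp1)=4>1 -> COPY to pp3. 4 ppages; refcounts: pp0:3 pp1:3 pp2:1 pp3:1
Op 7: read(P3, v1) -> 111. No state change.
Op 8: read(P1, v0) -> 43. No state change.
Op 9: read(P1, v1) -> 24. No state change.
Op 10: write(P2, v1, 125). refcount(pp1)=3>1 -> COPY to pp4. 5 ppages; refcounts: pp0:3 pp1:2 pp2:1 pp3:1 pp4:1

yes no yes yes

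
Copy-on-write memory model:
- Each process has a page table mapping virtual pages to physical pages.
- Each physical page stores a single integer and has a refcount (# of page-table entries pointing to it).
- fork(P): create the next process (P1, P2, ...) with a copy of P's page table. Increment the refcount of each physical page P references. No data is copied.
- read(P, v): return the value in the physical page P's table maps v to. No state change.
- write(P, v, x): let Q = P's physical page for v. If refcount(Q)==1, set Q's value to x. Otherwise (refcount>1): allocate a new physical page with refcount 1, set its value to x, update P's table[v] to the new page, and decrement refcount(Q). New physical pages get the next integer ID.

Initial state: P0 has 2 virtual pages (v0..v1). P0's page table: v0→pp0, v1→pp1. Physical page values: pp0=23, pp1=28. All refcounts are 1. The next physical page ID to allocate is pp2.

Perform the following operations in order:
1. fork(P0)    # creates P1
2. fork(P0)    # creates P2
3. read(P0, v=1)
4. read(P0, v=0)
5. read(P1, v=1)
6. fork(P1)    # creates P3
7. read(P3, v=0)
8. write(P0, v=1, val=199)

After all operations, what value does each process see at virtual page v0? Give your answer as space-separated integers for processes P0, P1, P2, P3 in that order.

Op 1: fork(P0) -> P1. 2 ppages; refcounts: pp0:2 pp1:2
Op 2: fork(P0) -> P2. 2 ppages; refcounts: pp0:3 pp1:3
Op 3: read(P0, v1) -> 28. No state change.
Op 4: read(P0, v0) -> 23. No state change.
Op 5: read(P1, v1) -> 28. No state change.
Op 6: fork(P1) -> P3. 2 ppages; refcounts: pp0:4 pp1:4
Op 7: read(P3, v0) -> 23. No state change.
Op 8: write(P0, v1, 199). refcount(pp1)=4>1 -> COPY to pp2. 3 ppages; refcounts: pp0:4 pp1:3 pp2:1
P0: v0 -> pp0 = 23
P1: v0 -> pp0 = 23
P2: v0 -> pp0 = 23
P3: v0 -> pp0 = 23

Answer: 23 23 23 23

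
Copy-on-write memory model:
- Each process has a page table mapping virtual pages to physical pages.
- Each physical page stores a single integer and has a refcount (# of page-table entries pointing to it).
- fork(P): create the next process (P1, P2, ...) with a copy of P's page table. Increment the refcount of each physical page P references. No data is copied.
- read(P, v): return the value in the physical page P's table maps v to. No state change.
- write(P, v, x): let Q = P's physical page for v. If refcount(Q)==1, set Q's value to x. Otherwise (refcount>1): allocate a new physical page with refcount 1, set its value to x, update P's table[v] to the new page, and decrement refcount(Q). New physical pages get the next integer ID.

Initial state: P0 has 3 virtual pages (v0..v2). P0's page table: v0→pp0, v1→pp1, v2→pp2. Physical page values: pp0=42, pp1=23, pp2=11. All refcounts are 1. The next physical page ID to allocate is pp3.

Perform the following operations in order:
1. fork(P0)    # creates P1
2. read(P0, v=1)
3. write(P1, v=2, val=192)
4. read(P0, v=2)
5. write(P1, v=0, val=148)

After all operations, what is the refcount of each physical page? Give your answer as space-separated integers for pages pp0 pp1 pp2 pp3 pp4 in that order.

Answer: 1 2 1 1 1

Derivation:
Op 1: fork(P0) -> P1. 3 ppages; refcounts: pp0:2 pp1:2 pp2:2
Op 2: read(P0, v1) -> 23. No state change.
Op 3: write(P1, v2, 192). refcount(pp2)=2>1 -> COPY to pp3. 4 ppages; refcounts: pp0:2 pp1:2 pp2:1 pp3:1
Op 4: read(P0, v2) -> 11. No state change.
Op 5: write(P1, v0, 148). refcount(pp0)=2>1 -> COPY to pp4. 5 ppages; refcounts: pp0:1 pp1:2 pp2:1 pp3:1 pp4:1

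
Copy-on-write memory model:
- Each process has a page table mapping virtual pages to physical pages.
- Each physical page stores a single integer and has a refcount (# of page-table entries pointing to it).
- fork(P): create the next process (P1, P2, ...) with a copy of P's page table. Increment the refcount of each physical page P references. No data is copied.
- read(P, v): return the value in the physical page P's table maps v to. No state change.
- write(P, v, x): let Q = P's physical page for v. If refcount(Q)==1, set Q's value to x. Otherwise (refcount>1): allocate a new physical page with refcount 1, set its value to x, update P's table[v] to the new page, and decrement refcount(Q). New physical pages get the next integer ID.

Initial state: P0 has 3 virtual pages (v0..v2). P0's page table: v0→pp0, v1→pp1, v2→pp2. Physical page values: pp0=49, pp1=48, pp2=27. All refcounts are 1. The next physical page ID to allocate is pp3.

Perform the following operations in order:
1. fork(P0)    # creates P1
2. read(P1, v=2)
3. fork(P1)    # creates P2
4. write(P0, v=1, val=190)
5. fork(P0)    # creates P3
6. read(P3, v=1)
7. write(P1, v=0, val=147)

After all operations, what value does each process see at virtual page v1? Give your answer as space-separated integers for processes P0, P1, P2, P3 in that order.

Op 1: fork(P0) -> P1. 3 ppages; refcounts: pp0:2 pp1:2 pp2:2
Op 2: read(P1, v2) -> 27. No state change.
Op 3: fork(P1) -> P2. 3 ppages; refcounts: pp0:3 pp1:3 pp2:3
Op 4: write(P0, v1, 190). refcount(pp1)=3>1 -> COPY to pp3. 4 ppages; refcounts: pp0:3 pp1:2 pp2:3 pp3:1
Op 5: fork(P0) -> P3. 4 ppages; refcounts: pp0:4 pp1:2 pp2:4 pp3:2
Op 6: read(P3, v1) -> 190. No state change.
Op 7: write(P1, v0, 147). refcount(pp0)=4>1 -> COPY to pp4. 5 ppages; refcounts: pp0:3 pp1:2 pp2:4 pp3:2 pp4:1
P0: v1 -> pp3 = 190
P1: v1 -> pp1 = 48
P2: v1 -> pp1 = 48
P3: v1 -> pp3 = 190

Answer: 190 48 48 190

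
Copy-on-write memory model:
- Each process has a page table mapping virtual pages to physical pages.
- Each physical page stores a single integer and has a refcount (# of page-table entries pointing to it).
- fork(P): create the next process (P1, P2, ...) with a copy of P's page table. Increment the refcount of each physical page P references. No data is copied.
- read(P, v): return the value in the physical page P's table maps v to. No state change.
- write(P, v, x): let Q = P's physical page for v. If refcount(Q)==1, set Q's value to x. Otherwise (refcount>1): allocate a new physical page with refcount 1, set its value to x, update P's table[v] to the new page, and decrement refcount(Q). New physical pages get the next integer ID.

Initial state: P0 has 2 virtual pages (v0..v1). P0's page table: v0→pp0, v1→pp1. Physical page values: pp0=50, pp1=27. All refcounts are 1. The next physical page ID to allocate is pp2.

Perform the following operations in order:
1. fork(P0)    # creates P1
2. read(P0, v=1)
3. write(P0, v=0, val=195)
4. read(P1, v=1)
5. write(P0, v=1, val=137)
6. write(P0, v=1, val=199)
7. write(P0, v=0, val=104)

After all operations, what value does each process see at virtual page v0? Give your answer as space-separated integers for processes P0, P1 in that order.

Op 1: fork(P0) -> P1. 2 ppages; refcounts: pp0:2 pp1:2
Op 2: read(P0, v1) -> 27. No state change.
Op 3: write(P0, v0, 195). refcount(pp0)=2>1 -> COPY to pp2. 3 ppages; refcounts: pp0:1 pp1:2 pp2:1
Op 4: read(P1, v1) -> 27. No state change.
Op 5: write(P0, v1, 137). refcount(pp1)=2>1 -> COPY to pp3. 4 ppages; refcounts: pp0:1 pp1:1 pp2:1 pp3:1
Op 6: write(P0, v1, 199). refcount(pp3)=1 -> write in place. 4 ppages; refcounts: pp0:1 pp1:1 pp2:1 pp3:1
Op 7: write(P0, v0, 104). refcount(pp2)=1 -> write in place. 4 ppages; refcounts: pp0:1 pp1:1 pp2:1 pp3:1
P0: v0 -> pp2 = 104
P1: v0 -> pp0 = 50

Answer: 104 50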